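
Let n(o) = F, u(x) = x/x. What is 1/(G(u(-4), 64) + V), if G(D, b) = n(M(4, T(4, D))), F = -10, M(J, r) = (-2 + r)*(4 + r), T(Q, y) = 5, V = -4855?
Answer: -1/4865 ≈ -0.00020555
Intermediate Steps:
u(x) = 1
n(o) = -10
G(D, b) = -10
1/(G(u(-4), 64) + V) = 1/(-10 - 4855) = 1/(-4865) = -1/4865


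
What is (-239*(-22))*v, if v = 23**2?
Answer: 2781482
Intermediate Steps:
v = 529
(-239*(-22))*v = -239*(-22)*529 = 5258*529 = 2781482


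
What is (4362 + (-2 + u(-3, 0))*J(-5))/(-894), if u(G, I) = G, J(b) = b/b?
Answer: -4357/894 ≈ -4.8736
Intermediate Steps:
J(b) = 1
(4362 + (-2 + u(-3, 0))*J(-5))/(-894) = (4362 + (-2 - 3)*1)/(-894) = (4362 - 5*1)*(-1/894) = (4362 - 5)*(-1/894) = 4357*(-1/894) = -4357/894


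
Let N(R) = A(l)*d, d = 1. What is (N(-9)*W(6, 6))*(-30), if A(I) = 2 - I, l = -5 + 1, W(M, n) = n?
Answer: -1080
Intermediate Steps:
l = -4
N(R) = 6 (N(R) = (2 - 1*(-4))*1 = (2 + 4)*1 = 6*1 = 6)
(N(-9)*W(6, 6))*(-30) = (6*6)*(-30) = 36*(-30) = -1080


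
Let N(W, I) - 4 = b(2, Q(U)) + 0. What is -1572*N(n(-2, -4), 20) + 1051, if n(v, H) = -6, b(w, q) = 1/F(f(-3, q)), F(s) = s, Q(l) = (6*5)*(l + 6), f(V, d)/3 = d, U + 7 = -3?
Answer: -156979/30 ≈ -5232.6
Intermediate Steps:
U = -10 (U = -7 - 3 = -10)
f(V, d) = 3*d
Q(l) = 180 + 30*l (Q(l) = 30*(6 + l) = 180 + 30*l)
b(w, q) = 1/(3*q)
N(W, I) = 1439/360 (N(W, I) = 4 + (1/(3*(180 + 30*(-10))) + 0) = 4 + (1/(3*(180 - 300)) + 0) = 4 + ((⅓)/(-120) + 0) = 4 + ((⅓)*(-1/120) + 0) = 4 + (-1/360 + 0) = 4 - 1/360 = 1439/360)
-1572*N(n(-2, -4), 20) + 1051 = -1572*1439/360 + 1051 = -188509/30 + 1051 = -156979/30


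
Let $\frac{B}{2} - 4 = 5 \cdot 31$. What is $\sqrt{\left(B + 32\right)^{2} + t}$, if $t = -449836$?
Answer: $2 i \sqrt{81834} \approx 572.13 i$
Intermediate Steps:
$B = 318$ ($B = 8 + 2 \cdot 5 \cdot 31 = 8 + 2 \cdot 155 = 8 + 310 = 318$)
$\sqrt{\left(B + 32\right)^{2} + t} = \sqrt{\left(318 + 32\right)^{2} - 449836} = \sqrt{350^{2} - 449836} = \sqrt{122500 - 449836} = \sqrt{-327336} = 2 i \sqrt{81834}$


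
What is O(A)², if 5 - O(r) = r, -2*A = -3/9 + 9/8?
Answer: 67081/2304 ≈ 29.115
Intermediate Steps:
A = -19/48 (A = -(-3/9 + 9/8)/2 = -(-3*⅑ + 9*(⅛))/2 = -(-⅓ + 9/8)/2 = -½*19/24 = -19/48 ≈ -0.39583)
O(r) = 5 - r
O(A)² = (5 - 1*(-19/48))² = (5 + 19/48)² = (259/48)² = 67081/2304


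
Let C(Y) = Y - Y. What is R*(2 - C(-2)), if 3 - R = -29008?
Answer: 58022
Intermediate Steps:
C(Y) = 0
R = 29011 (R = 3 - 1*(-29008) = 3 + 29008 = 29011)
R*(2 - C(-2)) = 29011*(2 - 1*0) = 29011*(2 + 0) = 29011*2 = 58022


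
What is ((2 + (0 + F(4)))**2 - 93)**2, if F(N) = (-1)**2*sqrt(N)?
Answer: 5929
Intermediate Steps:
F(N) = sqrt(N) (F(N) = 1*sqrt(N) = sqrt(N))
((2 + (0 + F(4)))**2 - 93)**2 = ((2 + (0 + sqrt(4)))**2 - 93)**2 = ((2 + (0 + 2))**2 - 93)**2 = ((2 + 2)**2 - 93)**2 = (4**2 - 93)**2 = (16 - 93)**2 = (-77)**2 = 5929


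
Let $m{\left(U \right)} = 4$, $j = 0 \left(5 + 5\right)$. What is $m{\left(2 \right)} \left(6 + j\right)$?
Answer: $24$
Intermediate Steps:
$j = 0$ ($j = 0 \cdot 10 = 0$)
$m{\left(2 \right)} \left(6 + j\right) = 4 \left(6 + 0\right) = 4 \cdot 6 = 24$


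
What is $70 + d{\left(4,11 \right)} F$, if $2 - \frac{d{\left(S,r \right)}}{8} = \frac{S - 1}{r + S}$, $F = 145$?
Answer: $2158$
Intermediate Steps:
$d{\left(S,r \right)} = 16 - \frac{8 \left(-1 + S\right)}{S + r}$ ($d{\left(S,r \right)} = 16 - 8 \frac{S - 1}{r + S} = 16 - 8 \frac{-1 + S}{S + r} = 16 - \frac{8 \left(-1 + S\right)}{S + r}$)
$70 + d{\left(4,11 \right)} F = 70 + \frac{8 \left(1 + 4 + 2 \cdot 11\right)}{4 + 11} \cdot 145 = 70 + \frac{8 \left(1 + 4 + 22\right)}{15} \cdot 145 = 70 + 8 \cdot \frac{1}{15} \cdot 27 \cdot 145 = 70 + \frac{72}{5} \cdot 145 = 70 + 2088 = 2158$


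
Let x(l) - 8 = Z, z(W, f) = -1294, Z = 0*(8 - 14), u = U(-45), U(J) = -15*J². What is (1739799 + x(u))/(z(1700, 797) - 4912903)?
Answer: -1739807/4914197 ≈ -0.35404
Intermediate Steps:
u = -30375 (u = -15*(-45)² = -15*2025 = -30375)
Z = 0 (Z = 0*(-6) = 0)
x(l) = 8 (x(l) = 8 + 0 = 8)
(1739799 + x(u))/(z(1700, 797) - 4912903) = (1739799 + 8)/(-1294 - 4912903) = 1739807/(-4914197) = 1739807*(-1/4914197) = -1739807/4914197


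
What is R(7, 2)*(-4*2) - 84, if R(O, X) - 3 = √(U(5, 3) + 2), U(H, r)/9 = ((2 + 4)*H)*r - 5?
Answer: -108 - 8*√767 ≈ -329.56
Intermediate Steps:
U(H, r) = -45 + 54*H*r (U(H, r) = 9*(((2 + 4)*H)*r - 5) = 9*((6*H)*r - 5) = 9*(6*H*r - 5) = 9*(-5 + 6*H*r) = -45 + 54*H*r)
R(O, X) = 3 + √767 (R(O, X) = 3 + √((-45 + 54*5*3) + 2) = 3 + √((-45 + 810) + 2) = 3 + √(765 + 2) = 3 + √767)
R(7, 2)*(-4*2) - 84 = (3 + √767)*(-4*2) - 84 = (3 + √767)*(-8) - 84 = (-24 - 8*√767) - 84 = -108 - 8*√767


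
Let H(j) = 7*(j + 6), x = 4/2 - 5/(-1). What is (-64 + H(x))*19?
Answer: 513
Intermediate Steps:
x = 7 (x = 4*(1/2) - 5*(-1) = 2 + 5 = 7)
H(j) = 42 + 7*j (H(j) = 7*(6 + j) = 42 + 7*j)
(-64 + H(x))*19 = (-64 + (42 + 7*7))*19 = (-64 + (42 + 49))*19 = (-64 + 91)*19 = 27*19 = 513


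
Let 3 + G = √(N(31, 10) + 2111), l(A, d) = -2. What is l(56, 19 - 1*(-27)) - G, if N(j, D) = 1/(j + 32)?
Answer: 1 - √930958/21 ≈ -44.946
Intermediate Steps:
N(j, D) = 1/(32 + j)
G = -3 + √930958/21 (G = -3 + √(1/(32 + 31) + 2111) = -3 + √(1/63 + 2111) = -3 + √(132994/63) = -3 + √930958/21 ≈ 42.946)
l(56, 19 - 1*(-27)) - G = -2 - (-3 + √930958/21) = -2 + (3 - √930958/21) = 1 - √930958/21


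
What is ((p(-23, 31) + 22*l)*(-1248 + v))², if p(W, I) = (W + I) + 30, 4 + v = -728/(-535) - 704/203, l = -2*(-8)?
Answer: 112864715256819299904/471801841 ≈ 2.3922e+11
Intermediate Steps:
l = 16
v = -663276/108605 (v = -4 + (-728/(-535) - 704/203) = -4 + (-728*(-1/535) - 704*1/203) = -4 + (728/535 - 704/203) = -4 - 228856/108605 = -663276/108605 ≈ -6.1072)
p(W, I) = 30 + I + W (p(W, I) = (I + W) + 30 = 30 + I + W)
((p(-23, 31) + 22*l)*(-1248 + v))² = (((30 + 31 - 23) + 22*16)*(-1248 - 663276/108605))² = ((38 + 352)*(-136202316/108605))² = (390*(-136202316/108605))² = (-10623780648/21721)² = 112864715256819299904/471801841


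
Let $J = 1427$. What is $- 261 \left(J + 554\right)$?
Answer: $-517041$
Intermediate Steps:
$- 261 \left(J + 554\right) = - 261 \left(1427 + 554\right) = \left(-261\right) 1981 = -517041$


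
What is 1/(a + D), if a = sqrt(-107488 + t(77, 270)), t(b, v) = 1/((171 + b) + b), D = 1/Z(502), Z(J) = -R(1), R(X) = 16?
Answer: -5200/8943001669 - 11520*I*sqrt(5606627)/8943001669 ≈ -5.8146e-7 - 0.0030501*I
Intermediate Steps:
Z(J) = -16 (Z(J) = -1*16 = -16)
D = -1/16 (D = 1/(-16) = -1/16 ≈ -0.062500)
t(b, v) = 1/(171 + 2*b)
a = 9*I*sqrt(5606627)/65 (a = sqrt(-107488 + 1/(171 + 2*77)) = sqrt(-107488 + 1/(171 + 154)) = sqrt(-107488 + 1/325) = sqrt(-34933599/325) = 9*I*sqrt(5606627)/65 ≈ 327.85*I)
1/(a + D) = 1/(9*I*sqrt(5606627)/65 - 1/16) = 1/(-1/16 + 9*I*sqrt(5606627)/65)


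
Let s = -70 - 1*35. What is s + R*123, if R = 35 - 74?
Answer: -4902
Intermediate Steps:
s = -105 (s = -70 - 35 = -105)
R = -39
s + R*123 = -105 - 39*123 = -105 - 4797 = -4902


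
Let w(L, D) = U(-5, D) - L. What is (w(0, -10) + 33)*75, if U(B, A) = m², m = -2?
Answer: 2775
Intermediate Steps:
U(B, A) = 4 (U(B, A) = (-2)² = 4)
w(L, D) = 4 - L
(w(0, -10) + 33)*75 = ((4 - 1*0) + 33)*75 = ((4 + 0) + 33)*75 = (4 + 33)*75 = 37*75 = 2775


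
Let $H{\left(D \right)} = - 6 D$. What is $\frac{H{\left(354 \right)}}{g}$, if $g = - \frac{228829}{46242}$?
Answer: $\frac{98218008}{228829} \approx 429.22$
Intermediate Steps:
$g = - \frac{228829}{46242}$ ($g = \left(-228829\right) \frac{1}{46242} = - \frac{228829}{46242} \approx -4.9485$)
$\frac{H{\left(354 \right)}}{g} = \frac{\left(-6\right) 354}{- \frac{228829}{46242}} = \left(-2124\right) \left(- \frac{46242}{228829}\right) = \frac{98218008}{228829}$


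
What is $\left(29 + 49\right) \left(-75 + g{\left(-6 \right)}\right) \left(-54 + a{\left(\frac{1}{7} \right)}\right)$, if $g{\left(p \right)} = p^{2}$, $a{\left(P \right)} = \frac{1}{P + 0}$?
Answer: $142974$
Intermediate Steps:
$a{\left(P \right)} = \frac{1}{P}$
$\left(29 + 49\right) \left(-75 + g{\left(-6 \right)}\right) \left(-54 + a{\left(\frac{1}{7} \right)}\right) = \left(29 + 49\right) \left(-75 + \left(-6\right)^{2}\right) \left(-54 + \frac{1}{\frac{1}{7}}\right) = 78 \left(-75 + 36\right) \left(-54 + \frac{1}{\frac{1}{7}}\right) = 78 \left(- 39 \left(-54 + 7\right)\right) = 78 \left(\left(-39\right) \left(-47\right)\right) = 78 \cdot 1833 = 142974$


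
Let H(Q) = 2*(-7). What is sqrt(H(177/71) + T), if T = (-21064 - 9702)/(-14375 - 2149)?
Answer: I*sqrt(10229070)/918 ≈ 3.484*I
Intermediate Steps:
H(Q) = -14
T = 15383/8262 (T = -30766/(-16524) = -30766*(-1/16524) = 15383/8262 ≈ 1.8619)
sqrt(H(177/71) + T) = sqrt(-14 + 15383/8262) = sqrt(-100285/8262) = I*sqrt(10229070)/918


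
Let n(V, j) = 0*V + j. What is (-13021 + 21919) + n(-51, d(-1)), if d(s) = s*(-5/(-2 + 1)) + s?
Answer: 8892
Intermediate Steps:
d(s) = 6*s (d(s) = s*(-5/(-1)) + s = s*(-5*(-1)) + s = s*5 + s = 5*s + s = 6*s)
n(V, j) = j (n(V, j) = 0 + j = j)
(-13021 + 21919) + n(-51, d(-1)) = (-13021 + 21919) + 6*(-1) = 8898 - 6 = 8892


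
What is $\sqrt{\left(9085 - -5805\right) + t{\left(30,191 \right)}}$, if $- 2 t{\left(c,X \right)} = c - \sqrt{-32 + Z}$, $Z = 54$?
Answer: $\frac{\sqrt{59500 + 2 \sqrt{22}}}{2} \approx 121.97$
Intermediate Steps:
$t{\left(c,X \right)} = \frac{\sqrt{22}}{2} - \frac{c}{2}$ ($t{\left(c,X \right)} = - \frac{c - \sqrt{-32 + 54}}{2} = - \frac{c - \sqrt{22}}{2} = \frac{\sqrt{22}}{2} - \frac{c}{2}$)
$\sqrt{\left(9085 - -5805\right) + t{\left(30,191 \right)}} = \sqrt{\left(9085 - -5805\right) + \left(\frac{\sqrt{22}}{2} - 15\right)} = \sqrt{\left(9085 + 5805\right) - \left(15 - \frac{\sqrt{22}}{2}\right)} = \sqrt{14890 - \left(15 - \frac{\sqrt{22}}{2}\right)} = \sqrt{14875 + \frac{\sqrt{22}}{2}}$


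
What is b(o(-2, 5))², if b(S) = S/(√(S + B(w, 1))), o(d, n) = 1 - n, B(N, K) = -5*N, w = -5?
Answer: 16/21 ≈ 0.76190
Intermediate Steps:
b(S) = S/√(25 + S) (b(S) = S/(√(S - 5*(-5))) = S/(√(S + 25)) = S/(√(25 + S)) = S/√(25 + S))
b(o(-2, 5))² = ((1 - 1*5)/√(25 + (1 - 1*5)))² = ((1 - 5)/√(25 + (1 - 5)))² = (-4/√(25 - 4))² = (-4*√21/21)² = 16/21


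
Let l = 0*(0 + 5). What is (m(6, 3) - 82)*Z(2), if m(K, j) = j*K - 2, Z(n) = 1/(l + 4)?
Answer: -33/2 ≈ -16.500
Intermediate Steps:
l = 0 (l = 0*5 = 0)
Z(n) = ¼ (Z(n) = 1/(0 + 4) = 1/4 = ¼)
m(K, j) = -2 + K*j (m(K, j) = K*j - 2 = -2 + K*j)
(m(6, 3) - 82)*Z(2) = ((-2 + 6*3) - 82)*(¼) = ((-2 + 18) - 82)*(¼) = (16 - 82)*(¼) = -66*¼ = -33/2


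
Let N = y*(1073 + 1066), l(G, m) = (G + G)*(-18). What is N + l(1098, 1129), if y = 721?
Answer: 1502691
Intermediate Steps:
l(G, m) = -36*G (l(G, m) = (2*G)*(-18) = -36*G)
N = 1542219 (N = 721*(1073 + 1066) = 721*2139 = 1542219)
N + l(1098, 1129) = 1542219 - 36*1098 = 1542219 - 39528 = 1502691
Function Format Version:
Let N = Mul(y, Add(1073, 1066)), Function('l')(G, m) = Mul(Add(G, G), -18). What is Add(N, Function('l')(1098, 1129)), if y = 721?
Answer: 1502691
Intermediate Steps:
Function('l')(G, m) = Mul(-36, G) (Function('l')(G, m) = Mul(Mul(2, G), -18) = Mul(-36, G))
N = 1542219 (N = Mul(721, Add(1073, 1066)) = Mul(721, 2139) = 1542219)
Add(N, Function('l')(1098, 1129)) = Add(1542219, Mul(-36, 1098)) = Add(1542219, -39528) = 1502691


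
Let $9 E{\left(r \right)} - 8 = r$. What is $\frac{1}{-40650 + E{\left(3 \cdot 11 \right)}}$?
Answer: $- \frac{9}{365809} \approx -2.4603 \cdot 10^{-5}$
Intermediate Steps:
$E{\left(r \right)} = \frac{8}{9} + \frac{r}{9}$
$\frac{1}{-40650 + E{\left(3 \cdot 11 \right)}} = \frac{1}{-40650 + \left(\frac{8}{9} + \frac{3 \cdot 11}{9}\right)} = \frac{1}{-40650 + \left(\frac{8}{9} + \frac{1}{9} \cdot 33\right)} = \frac{1}{-40650 + \left(\frac{8}{9} + \frac{11}{3}\right)} = \frac{1}{-40650 + \frac{41}{9}} = \frac{1}{- \frac{365809}{9}} = - \frac{9}{365809}$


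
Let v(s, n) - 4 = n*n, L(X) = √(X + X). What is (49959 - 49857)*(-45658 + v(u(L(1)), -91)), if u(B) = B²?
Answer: -3812046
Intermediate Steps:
L(X) = √2*√X (L(X) = √(2*X) = √2*√X)
v(s, n) = 4 + n² (v(s, n) = 4 + n*n = 4 + n²)
(49959 - 49857)*(-45658 + v(u(L(1)), -91)) = (49959 - 49857)*(-45658 + (4 + (-91)²)) = 102*(-45658 + (4 + 8281)) = 102*(-45658 + 8285) = 102*(-37373) = -3812046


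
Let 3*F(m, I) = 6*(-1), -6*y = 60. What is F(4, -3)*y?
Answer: 20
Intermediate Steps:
y = -10 (y = -⅙*60 = -10)
F(m, I) = -2 (F(m, I) = (6*(-1))/3 = (⅓)*(-6) = -2)
F(4, -3)*y = -2*(-10) = 20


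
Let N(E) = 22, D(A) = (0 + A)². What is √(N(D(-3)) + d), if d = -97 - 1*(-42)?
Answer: I*√33 ≈ 5.7446*I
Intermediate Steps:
D(A) = A²
d = -55 (d = -97 + 42 = -55)
√(N(D(-3)) + d) = √(22 - 55) = √(-33) = I*√33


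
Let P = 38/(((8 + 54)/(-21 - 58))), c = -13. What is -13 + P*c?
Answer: 19110/31 ≈ 616.45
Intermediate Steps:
P = -1501/31 (P = 38/((62/(-79))) = 38/((62*(-1/79))) = 38/(-62/79) = 38*(-79/62) = -1501/31 ≈ -48.419)
-13 + P*c = -13 - 1501/31*(-13) = -13 + 19513/31 = 19110/31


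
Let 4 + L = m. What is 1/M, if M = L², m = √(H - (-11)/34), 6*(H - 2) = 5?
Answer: 2601/(204 - √8211)² ≈ 0.20231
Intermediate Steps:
H = 17/6 (H = 2 + (⅙)*5 = 2 + ⅚ = 17/6 ≈ 2.8333)
m = √8211/51 (m = √(17/6 - (-11)/34) = √(17/6 - 1*(-11/34)) = √(17/6 + 11/34) = √(161/51) = √8211/51 ≈ 1.7768)
L = -4 + √8211/51 ≈ -2.2232
M = (-4 + √8211/51)² ≈ 4.9428
1/M = 1/((204 - √8211)²/2601) = 2601/(204 - √8211)²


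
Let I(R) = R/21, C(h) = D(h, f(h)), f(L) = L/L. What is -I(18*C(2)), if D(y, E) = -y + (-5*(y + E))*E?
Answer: 102/7 ≈ 14.571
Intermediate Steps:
f(L) = 1
D(y, E) = -y + E*(-5*E - 5*y) (D(y, E) = -y + (-5*(E + y))*E = -y + (-5*E - 5*y)*E = -y + E*(-5*E - 5*y))
C(h) = -5 - 6*h (C(h) = -h - 5*1² - 5*1*h = -h - 5*1 - 5*h = -h - 5 - 5*h = -5 - 6*h)
I(R) = R/21 (I(R) = R*(1/21) = R/21)
-I(18*C(2)) = -18*(-5 - 6*2)/21 = -18*(-5 - 12)/21 = -18*(-17)/21 = -(-306)/21 = -1*(-102/7) = 102/7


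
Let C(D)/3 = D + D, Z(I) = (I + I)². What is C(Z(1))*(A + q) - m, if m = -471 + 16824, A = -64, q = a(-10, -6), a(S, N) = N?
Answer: -18033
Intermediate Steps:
Z(I) = 4*I² (Z(I) = (2*I)² = 4*I²)
q = -6
m = 16353
C(D) = 6*D (C(D) = 3*(D + D) = 3*(2*D) = 6*D)
C(Z(1))*(A + q) - m = (6*(4*1²))*(-64 - 6) - 1*16353 = (6*(4*1))*(-70) - 16353 = (6*4)*(-70) - 16353 = 24*(-70) - 16353 = -1680 - 16353 = -18033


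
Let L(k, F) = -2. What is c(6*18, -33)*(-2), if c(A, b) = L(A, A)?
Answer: 4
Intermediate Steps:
c(A, b) = -2
c(6*18, -33)*(-2) = -2*(-2) = 4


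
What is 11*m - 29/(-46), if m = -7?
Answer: -3513/46 ≈ -76.370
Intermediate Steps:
11*m - 29/(-46) = 11*(-7) - 29/(-46) = -77 - 29*(-1/46) = -77 + 29/46 = -3513/46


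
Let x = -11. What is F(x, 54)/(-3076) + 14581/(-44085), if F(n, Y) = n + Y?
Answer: -46746811/135605460 ≈ -0.34473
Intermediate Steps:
F(n, Y) = Y + n
F(x, 54)/(-3076) + 14581/(-44085) = (54 - 11)/(-3076) + 14581/(-44085) = 43*(-1/3076) + 14581*(-1/44085) = -43/3076 - 14581/44085 = -46746811/135605460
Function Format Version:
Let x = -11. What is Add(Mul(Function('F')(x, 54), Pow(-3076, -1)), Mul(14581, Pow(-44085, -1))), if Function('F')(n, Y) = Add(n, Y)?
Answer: Rational(-46746811, 135605460) ≈ -0.34473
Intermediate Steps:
Function('F')(n, Y) = Add(Y, n)
Add(Mul(Function('F')(x, 54), Pow(-3076, -1)), Mul(14581, Pow(-44085, -1))) = Add(Mul(Add(54, -11), Pow(-3076, -1)), Mul(14581, Pow(-44085, -1))) = Add(Mul(43, Rational(-1, 3076)), Mul(14581, Rational(-1, 44085))) = Add(Rational(-43, 3076), Rational(-14581, 44085)) = Rational(-46746811, 135605460)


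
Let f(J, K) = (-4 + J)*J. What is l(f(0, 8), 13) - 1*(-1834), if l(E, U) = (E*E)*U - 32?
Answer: 1802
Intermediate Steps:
f(J, K) = J*(-4 + J)
l(E, U) = -32 + U*E² (l(E, U) = E²*U - 32 = U*E² - 32 = -32 + U*E²)
l(f(0, 8), 13) - 1*(-1834) = (-32 + 13*(0*(-4 + 0))²) - 1*(-1834) = (-32 + 13*(0*(-4))²) + 1834 = (-32 + 13*0²) + 1834 = (-32 + 13*0) + 1834 = (-32 + 0) + 1834 = -32 + 1834 = 1802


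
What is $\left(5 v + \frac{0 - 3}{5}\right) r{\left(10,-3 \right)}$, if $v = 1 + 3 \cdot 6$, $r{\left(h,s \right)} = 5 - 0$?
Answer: $472$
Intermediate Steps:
$r{\left(h,s \right)} = 5$ ($r{\left(h,s \right)} = 5 + 0 = 5$)
$v = 19$ ($v = 1 + 18 = 19$)
$\left(5 v + \frac{0 - 3}{5}\right) r{\left(10,-3 \right)} = \left(5 \cdot 19 + \frac{0 - 3}{5}\right) 5 = \left(95 - \frac{3}{5}\right) 5 = \frac{472}{5} \cdot 5 = 472$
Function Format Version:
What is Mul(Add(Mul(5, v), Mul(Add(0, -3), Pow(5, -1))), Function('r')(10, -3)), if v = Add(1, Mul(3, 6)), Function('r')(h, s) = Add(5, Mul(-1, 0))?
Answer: 472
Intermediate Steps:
Function('r')(h, s) = 5 (Function('r')(h, s) = Add(5, 0) = 5)
v = 19 (v = Add(1, 18) = 19)
Mul(Add(Mul(5, v), Mul(Add(0, -3), Pow(5, -1))), Function('r')(10, -3)) = Mul(Add(Mul(5, 19), Mul(Add(0, -3), Pow(5, -1))), 5) = Mul(Add(95, Mul(-3, Rational(1, 5))), 5) = Mul(Add(95, Rational(-3, 5)), 5) = Mul(Rational(472, 5), 5) = 472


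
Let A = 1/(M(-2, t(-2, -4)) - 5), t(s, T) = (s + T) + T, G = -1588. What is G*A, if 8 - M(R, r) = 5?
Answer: 794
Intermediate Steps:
t(s, T) = s + 2*T (t(s, T) = (T + s) + T = s + 2*T)
M(R, r) = 3 (M(R, r) = 8 - 1*5 = 8 - 5 = 3)
A = -½ (A = 1/(3 - 5) = 1/(-2) = -½ ≈ -0.50000)
G*A = -1588*(-½) = 794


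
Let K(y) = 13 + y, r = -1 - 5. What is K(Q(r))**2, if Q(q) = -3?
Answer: 100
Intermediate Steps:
r = -6
K(Q(r))**2 = (13 - 3)**2 = 10**2 = 100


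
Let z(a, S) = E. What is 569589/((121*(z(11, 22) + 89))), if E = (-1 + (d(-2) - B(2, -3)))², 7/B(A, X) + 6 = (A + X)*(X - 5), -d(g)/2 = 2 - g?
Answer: 759452/39567 ≈ 19.194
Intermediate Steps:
d(g) = -4 + 2*g (d(g) = -2*(2 - g) = -4 + 2*g)
B(A, X) = 7/(-6 + (-5 + X)*(A + X)) (B(A, X) = 7/(-6 + (A + X)*(X - 5)) = 7/(-6 + (A + X)*(-5 + X)) = 7/(-6 + (-5 + X)*(A + X)))
E = 625/4 (E = (-1 + ((-4 + 2*(-2)) - 7/(-6 + (-3)² - 5*2 - 5*(-3) + 2*(-3))))² = (-1 + ((-4 - 4) - 7/(-6 + 9 - 10 + 15 - 6)))² = (-1 + (-8 - 7/2))² = (-1 - 23/2)² = (-25/2)² = 625/4 ≈ 156.25)
z(a, S) = 625/4
569589/((121*(z(11, 22) + 89))) = 569589/((121*(625/4 + 89))) = 569589/((121*(981/4))) = 569589/(118701/4) = 569589*(4/118701) = 759452/39567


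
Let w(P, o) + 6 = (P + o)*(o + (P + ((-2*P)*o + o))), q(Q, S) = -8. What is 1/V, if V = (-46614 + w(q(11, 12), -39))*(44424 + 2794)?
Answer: -1/625638500 ≈ -1.5984e-9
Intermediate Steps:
w(P, o) = -6 + (P + o)*(P + 2*o - 2*P*o) (w(P, o) = -6 + (P + o)*(o + (P + ((-2*P)*o + o))) = -6 + (P + o)*(o + (P + (-2*P*o + o))) = -6 + (P + o)*(o + (P + (o - 2*P*o))) = -6 + (P + o)*(o + (P + o - 2*P*o)) = -6 + (P + o)*(P + 2*o - 2*P*o))
V = -625638500 (V = (-46614 + (-6 + (-8)² + 2*(-39)² - 2*(-8)*(-39)² - 2*(-39)*(-8)² + 3*(-8)*(-39)))*(44424 + 2794) = (-46614 + (-6 + 64 + 2*1521 - 2*(-8)*1521 - 2*(-39)*64 + 936))*47218 = (-46614 + (-6 + 64 + 3042 + 24336 + 4992 + 936))*47218 = (-46614 + 33364)*47218 = -13250*47218 = -625638500)
1/V = 1/(-625638500) = -1/625638500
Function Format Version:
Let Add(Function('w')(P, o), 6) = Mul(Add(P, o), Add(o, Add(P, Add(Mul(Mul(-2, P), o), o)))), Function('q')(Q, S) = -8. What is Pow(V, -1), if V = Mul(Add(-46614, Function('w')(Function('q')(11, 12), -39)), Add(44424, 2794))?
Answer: Rational(-1, 625638500) ≈ -1.5984e-9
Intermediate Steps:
Function('w')(P, o) = Add(-6, Mul(Add(P, o), Add(P, Mul(2, o), Mul(-2, P, o)))) (Function('w')(P, o) = Add(-6, Mul(Add(P, o), Add(o, Add(P, Add(Mul(Mul(-2, P), o), o))))) = Add(-6, Mul(Add(P, o), Add(o, Add(P, Add(Mul(-2, P, o), o))))) = Add(-6, Mul(Add(P, o), Add(o, Add(P, Add(o, Mul(-2, P, o)))))) = Add(-6, Mul(Add(P, o), Add(o, Add(P, o, Mul(-2, P, o))))) = Add(-6, Mul(Add(P, o), Add(P, Mul(2, o), Mul(-2, P, o)))))
V = -625638500 (V = Mul(Add(-46614, Add(-6, Pow(-8, 2), Mul(2, Pow(-39, 2)), Mul(-2, -8, Pow(-39, 2)), Mul(-2, -39, Pow(-8, 2)), Mul(3, -8, -39))), Add(44424, 2794)) = Mul(Add(-46614, Add(-6, 64, Mul(2, 1521), Mul(-2, -8, 1521), Mul(-2, -39, 64), 936)), 47218) = Mul(Add(-46614, Add(-6, 64, 3042, 24336, 4992, 936)), 47218) = Mul(Add(-46614, 33364), 47218) = Mul(-13250, 47218) = -625638500)
Pow(V, -1) = Pow(-625638500, -1) = Rational(-1, 625638500)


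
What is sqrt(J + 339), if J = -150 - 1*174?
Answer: sqrt(15) ≈ 3.8730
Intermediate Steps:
J = -324 (J = -150 - 174 = -324)
sqrt(J + 339) = sqrt(-324 + 339) = sqrt(15)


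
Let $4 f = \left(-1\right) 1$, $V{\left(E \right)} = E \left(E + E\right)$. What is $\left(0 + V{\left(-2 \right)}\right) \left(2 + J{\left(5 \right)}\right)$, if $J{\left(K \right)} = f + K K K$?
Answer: $1014$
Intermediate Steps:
$V{\left(E \right)} = 2 E^{2}$ ($V{\left(E \right)} = E 2 E = 2 E^{2}$)
$f = - \frac{1}{4}$ ($f = \frac{\left(-1\right) 1}{4} = \frac{1}{4} \left(-1\right) = - \frac{1}{4} \approx -0.25$)
$J{\left(K \right)} = - \frac{1}{4} + K^{3}$ ($J{\left(K \right)} = - \frac{1}{4} + K K K = - \frac{1}{4} + K^{2} K = - \frac{1}{4} + K^{3}$)
$\left(0 + V{\left(-2 \right)}\right) \left(2 + J{\left(5 \right)}\right) = \left(0 + 2 \left(-2\right)^{2}\right) \left(2 - \left(\frac{1}{4} - 5^{3}\right)\right) = \left(0 + 2 \cdot 4\right) \left(2 + \left(- \frac{1}{4} + 125\right)\right) = \left(0 + 8\right) \left(2 + \frac{499}{4}\right) = 8 \cdot \frac{507}{4} = 1014$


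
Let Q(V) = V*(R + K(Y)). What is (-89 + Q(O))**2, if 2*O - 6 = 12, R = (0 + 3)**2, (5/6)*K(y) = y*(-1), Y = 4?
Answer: 65536/25 ≈ 2621.4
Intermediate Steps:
K(y) = -6*y/5 (K(y) = 6*(y*(-1))/5 = 6*(-y)/5 = -6*y/5)
R = 9 (R = 3**2 = 9)
O = 9 (O = 3 + (1/2)*12 = 3 + 6 = 9)
Q(V) = 21*V/5 (Q(V) = V*(9 - 6/5*4) = V*(9 - 24/5) = V*(21/5) = 21*V/5)
(-89 + Q(O))**2 = (-89 + (21/5)*9)**2 = (-89 + 189/5)**2 = (-256/5)**2 = 65536/25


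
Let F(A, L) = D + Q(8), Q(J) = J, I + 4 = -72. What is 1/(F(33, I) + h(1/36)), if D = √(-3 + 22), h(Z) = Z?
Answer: 10404/58897 - 1296*√19/58897 ≈ 0.080732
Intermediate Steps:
I = -76 (I = -4 - 72 = -76)
D = √19 ≈ 4.3589
F(A, L) = 8 + √19 (F(A, L) = √19 + 8 = 8 + √19)
1/(F(33, I) + h(1/36)) = 1/((8 + √19) + 1/36) = 1/(289/36 + √19)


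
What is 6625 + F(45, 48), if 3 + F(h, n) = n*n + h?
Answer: 8971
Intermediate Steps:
F(h, n) = -3 + h + n**2 (F(h, n) = -3 + (n*n + h) = -3 + (n**2 + h) = -3 + (h + n**2) = -3 + h + n**2)
6625 + F(45, 48) = 6625 + (-3 + 45 + 48**2) = 6625 + (-3 + 45 + 2304) = 6625 + 2346 = 8971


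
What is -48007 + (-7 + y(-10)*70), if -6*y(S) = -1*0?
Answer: -48014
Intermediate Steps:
y(S) = 0 (y(S) = -(-1)*0/6 = -⅙*0 = 0)
-48007 + (-7 + y(-10)*70) = -48007 + (-7 + 0*70) = -48007 + (-7 + 0) = -48007 - 7 = -48014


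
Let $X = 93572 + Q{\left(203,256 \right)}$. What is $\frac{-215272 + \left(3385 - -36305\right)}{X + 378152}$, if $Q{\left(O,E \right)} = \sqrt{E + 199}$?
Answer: $- \frac{82826243368}{222523531721} + \frac{175582 \sqrt{455}}{222523531721} \approx -0.3722$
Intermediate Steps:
$Q{\left(O,E \right)} = \sqrt{199 + E}$
$X = 93572 + \sqrt{455}$ ($X = 93572 + \sqrt{199 + 256} = 93572 + \sqrt{455} \approx 93593.0$)
$\frac{-215272 + \left(3385 - -36305\right)}{X + 378152} = \frac{-215272 + \left(3385 - -36305\right)}{\left(93572 + \sqrt{455}\right) + 378152} = \frac{-215272 + \left(3385 + 36305\right)}{471724 + \sqrt{455}} = \frac{-215272 + 39690}{471724 + \sqrt{455}} = - \frac{175582}{471724 + \sqrt{455}}$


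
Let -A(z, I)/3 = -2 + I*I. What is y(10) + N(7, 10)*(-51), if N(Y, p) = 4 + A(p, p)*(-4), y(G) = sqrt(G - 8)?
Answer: -60180 + sqrt(2) ≈ -60179.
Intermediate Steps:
A(z, I) = 6 - 3*I**2 (A(z, I) = -3*(-2 + I*I) = -3*(-2 + I**2) = 6 - 3*I**2)
y(G) = sqrt(-8 + G)
N(Y, p) = -20 + 12*p**2 (N(Y, p) = 4 + (6 - 3*p**2)*(-4) = 4 + (-24 + 12*p**2) = -20 + 12*p**2)
y(10) + N(7, 10)*(-51) = sqrt(-8 + 10) + (-20 + 12*10**2)*(-51) = sqrt(2) + (-20 + 12*100)*(-51) = sqrt(2) + (-20 + 1200)*(-51) = sqrt(2) + 1180*(-51) = sqrt(2) - 60180 = -60180 + sqrt(2)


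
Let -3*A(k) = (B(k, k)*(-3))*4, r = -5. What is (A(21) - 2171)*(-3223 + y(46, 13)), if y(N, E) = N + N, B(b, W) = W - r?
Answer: 6471777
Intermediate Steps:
B(b, W) = 5 + W (B(b, W) = W - 1*(-5) = W + 5 = 5 + W)
A(k) = 20 + 4*k (A(k) = -(5 + k)*(-3)*4/3 = -(-15 - 3*k)*4/3 = -(-60 - 12*k)/3 = 20 + 4*k)
y(N, E) = 2*N
(A(21) - 2171)*(-3223 + y(46, 13)) = ((20 + 4*21) - 2171)*(-3223 + 2*46) = ((20 + 84) - 2171)*(-3223 + 92) = (104 - 2171)*(-3131) = -2067*(-3131) = 6471777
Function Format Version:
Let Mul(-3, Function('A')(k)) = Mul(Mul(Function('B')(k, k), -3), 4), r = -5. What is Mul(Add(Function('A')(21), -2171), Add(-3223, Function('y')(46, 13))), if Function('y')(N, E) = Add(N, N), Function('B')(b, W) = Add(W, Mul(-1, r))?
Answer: 6471777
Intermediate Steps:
Function('B')(b, W) = Add(5, W) (Function('B')(b, W) = Add(W, Mul(-1, -5)) = Add(W, 5) = Add(5, W))
Function('A')(k) = Add(20, Mul(4, k)) (Function('A')(k) = Mul(Rational(-1, 3), Mul(Mul(Add(5, k), -3), 4)) = Mul(Rational(-1, 3), Mul(Add(-15, Mul(-3, k)), 4)) = Mul(Rational(-1, 3), Add(-60, Mul(-12, k))) = Add(20, Mul(4, k)))
Function('y')(N, E) = Mul(2, N)
Mul(Add(Function('A')(21), -2171), Add(-3223, Function('y')(46, 13))) = Mul(Add(Add(20, Mul(4, 21)), -2171), Add(-3223, Mul(2, 46))) = Mul(Add(Add(20, 84), -2171), Add(-3223, 92)) = Mul(Add(104, -2171), -3131) = Mul(-2067, -3131) = 6471777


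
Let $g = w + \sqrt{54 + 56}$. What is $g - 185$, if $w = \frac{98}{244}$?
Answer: $- \frac{22521}{122} + \sqrt{110} \approx -174.11$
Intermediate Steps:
$w = \frac{49}{122}$ ($w = 98 \cdot \frac{1}{244} = \frac{49}{122} \approx 0.40164$)
$g = \frac{49}{122} + \sqrt{110}$ ($g = \frac{49}{122} + \sqrt{54 + 56} = \frac{49}{122} + \sqrt{110} \approx 10.89$)
$g - 185 = \left(\frac{49}{122} + \sqrt{110}\right) - 185 = - \frac{22521}{122} + \sqrt{110}$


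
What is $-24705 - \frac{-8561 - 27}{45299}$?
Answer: $- \frac{1119103207}{45299} \approx -24705.0$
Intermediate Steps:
$-24705 - \frac{-8561 - 27}{45299} = -24705 - \left(-8588\right) \frac{1}{45299} = -24705 - - \frac{8588}{45299} = -24705 + \frac{8588}{45299} = - \frac{1119103207}{45299}$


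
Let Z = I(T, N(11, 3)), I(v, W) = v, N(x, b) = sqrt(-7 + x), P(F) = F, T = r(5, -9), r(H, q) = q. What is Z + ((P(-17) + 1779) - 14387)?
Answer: -12634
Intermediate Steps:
T = -9
Z = -9
Z + ((P(-17) + 1779) - 14387) = -9 + ((-17 + 1779) - 14387) = -9 + (1762 - 14387) = -9 - 12625 = -12634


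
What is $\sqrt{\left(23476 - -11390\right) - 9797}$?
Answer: $\sqrt{25069} \approx 158.33$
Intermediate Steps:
$\sqrt{\left(23476 - -11390\right) - 9797} = \sqrt{\left(23476 + 11390\right) - 9797} = \sqrt{34866 - 9797} = \sqrt{25069}$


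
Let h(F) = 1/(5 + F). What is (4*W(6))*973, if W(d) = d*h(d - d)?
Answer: 23352/5 ≈ 4670.4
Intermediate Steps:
W(d) = d/5 (W(d) = d/(5 + (d - d)) = d/(5 + 0) = d/5)
(4*W(6))*973 = (4*((⅕)*6))*973 = (4*(6/5))*973 = (24/5)*973 = 23352/5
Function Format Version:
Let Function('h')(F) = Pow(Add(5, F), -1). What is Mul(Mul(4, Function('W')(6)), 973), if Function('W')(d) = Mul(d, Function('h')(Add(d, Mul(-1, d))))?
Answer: Rational(23352, 5) ≈ 4670.4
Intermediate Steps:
Function('W')(d) = Mul(Rational(1, 5), d) (Function('W')(d) = Mul(d, Pow(Add(5, Add(d, Mul(-1, d))), -1)) = Mul(d, Pow(Add(5, 0), -1)) = Mul(d, Pow(5, -1)) = Mul(d, Rational(1, 5)) = Mul(Rational(1, 5), d))
Mul(Mul(4, Function('W')(6)), 973) = Mul(Mul(4, Mul(Rational(1, 5), 6)), 973) = Mul(Mul(4, Rational(6, 5)), 973) = Mul(Rational(24, 5), 973) = Rational(23352, 5)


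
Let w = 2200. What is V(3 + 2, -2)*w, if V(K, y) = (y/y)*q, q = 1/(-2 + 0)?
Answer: -1100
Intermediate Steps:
q = -½ (q = 1/(-2) = -½ ≈ -0.50000)
V(K, y) = -½ (V(K, y) = (y/y)*(-½) = 1*(-½) = -½)
V(3 + 2, -2)*w = -½*2200 = -1100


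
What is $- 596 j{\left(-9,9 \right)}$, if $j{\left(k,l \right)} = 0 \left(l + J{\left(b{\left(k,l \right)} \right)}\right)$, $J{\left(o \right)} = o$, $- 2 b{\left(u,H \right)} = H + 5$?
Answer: $0$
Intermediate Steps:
$b{\left(u,H \right)} = - \frac{5}{2} - \frac{H}{2}$ ($b{\left(u,H \right)} = - \frac{H + 5}{2} = - \frac{5 + H}{2} = - \frac{5}{2} - \frac{H}{2}$)
$j{\left(k,l \right)} = 0$ ($j{\left(k,l \right)} = 0 \left(l - \left(\frac{5}{2} + \frac{l}{2}\right)\right) = 0 \left(- \frac{5}{2} + \frac{l}{2}\right) = 0$)
$- 596 j{\left(-9,9 \right)} = \left(-596\right) 0 = 0$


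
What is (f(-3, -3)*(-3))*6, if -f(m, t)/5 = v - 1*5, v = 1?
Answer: -360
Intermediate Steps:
f(m, t) = 20 (f(m, t) = -5*(1 - 1*5) = -5*(1 - 5) = -5*(-4) = 20)
(f(-3, -3)*(-3))*6 = (20*(-3))*6 = -60*6 = -360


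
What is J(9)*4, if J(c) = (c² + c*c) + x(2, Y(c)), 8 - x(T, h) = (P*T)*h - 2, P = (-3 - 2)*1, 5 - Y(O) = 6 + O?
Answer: 288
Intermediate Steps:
Y(O) = -1 - O (Y(O) = 5 - (6 + O) = 5 + (-6 - O) = -1 - O)
P = -5 (P = -5*1 = -5)
x(T, h) = 10 + 5*T*h (x(T, h) = 8 - ((-5*T)*h - 2) = 8 - (-5*T*h - 2) = 8 - (-2 - 5*T*h) = 8 + (2 + 5*T*h) = 10 + 5*T*h)
J(c) = -10*c + 2*c² (J(c) = (c² + c*c) + (10 + 5*2*(-1 - c)) = (c² + c²) + (10 + (-10 - 10*c)) = 2*c² - 10*c = -10*c + 2*c²)
J(9)*4 = (2*9*(-5 + 9))*4 = (2*9*4)*4 = 72*4 = 288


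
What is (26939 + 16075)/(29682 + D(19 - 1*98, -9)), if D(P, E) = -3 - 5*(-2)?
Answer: 43014/29689 ≈ 1.4488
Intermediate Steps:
D(P, E) = 7 (D(P, E) = -3 + 10 = 7)
(26939 + 16075)/(29682 + D(19 - 1*98, -9)) = (26939 + 16075)/(29682 + 7) = 43014/29689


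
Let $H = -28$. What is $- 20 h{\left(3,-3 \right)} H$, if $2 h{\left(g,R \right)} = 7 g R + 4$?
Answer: $-16520$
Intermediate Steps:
$h{\left(g,R \right)} = 2 + \frac{7 R g}{2}$ ($h{\left(g,R \right)} = \frac{7 g R + 4}{2} = \frac{7 R g + 4}{2} = \frac{4 + 7 R g}{2} = 2 + \frac{7 R g}{2}$)
$- 20 h{\left(3,-3 \right)} H = - 20 \left(2 + \frac{7}{2} \left(-3\right) 3\right) \left(-28\right) = - 20 \left(2 - \frac{63}{2}\right) \left(-28\right) = \left(-20\right) \left(- \frac{59}{2}\right) \left(-28\right) = 590 \left(-28\right) = -16520$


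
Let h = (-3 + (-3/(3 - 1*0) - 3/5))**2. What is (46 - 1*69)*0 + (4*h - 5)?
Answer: 1991/25 ≈ 79.640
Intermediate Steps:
h = 529/25 (h = (-3 + (-3/(3 + 0) - 3*1/5))**2 = (-3 + (-3/3 - 3/5))**2 = (-3 + (-3*1/3 - 3/5))**2 = (-3 + (-1 - 3/5))**2 = (-3 - 8/5)**2 = (-23/5)**2 = 529/25 ≈ 21.160)
(46 - 1*69)*0 + (4*h - 5) = (46 - 1*69)*0 + (4*(529/25) - 5) = (46 - 69)*0 + (2116/25 - 5) = -23*0 + 1991/25 = 0 + 1991/25 = 1991/25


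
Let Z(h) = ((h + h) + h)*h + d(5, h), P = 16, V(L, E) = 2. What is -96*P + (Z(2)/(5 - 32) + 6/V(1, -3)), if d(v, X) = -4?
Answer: -41399/27 ≈ -1533.3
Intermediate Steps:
Z(h) = -4 + 3*h² (Z(h) = ((h + h) + h)*h - 4 = (2*h + h)*h - 4 = (3*h)*h - 4 = 3*h² - 4 = -4 + 3*h²)
-96*P + (Z(2)/(5 - 32) + 6/V(1, -3)) = -96*16 + ((-4 + 3*2²)/(5 - 32) + 6/2) = -1536 + ((-4 + 3*4)/(-27) + 6*(½)) = -1536 + ((-4 + 12)*(-1/27) + 3) = -1536 + (8*(-1/27) + 3) = -1536 + (-8/27 + 3) = -1536 + 73/27 = -41399/27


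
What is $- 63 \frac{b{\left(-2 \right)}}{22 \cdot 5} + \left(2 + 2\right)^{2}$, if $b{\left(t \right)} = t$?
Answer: $\frac{943}{55} \approx 17.145$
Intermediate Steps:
$- 63 \frac{b{\left(-2 \right)}}{22 \cdot 5} + \left(2 + 2\right)^{2} = - 63 \left(- \frac{2}{22 \cdot 5}\right) + \left(2 + 2\right)^{2} = - 63 \left(- \frac{2}{110}\right) + 4^{2} = - 63 \left(\left(-2\right) \frac{1}{110}\right) + 16 = \left(-63\right) \left(- \frac{1}{55}\right) + 16 = \frac{63}{55} + 16 = \frac{943}{55}$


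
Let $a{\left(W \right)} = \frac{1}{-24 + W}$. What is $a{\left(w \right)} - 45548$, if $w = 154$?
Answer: $- \frac{5921239}{130} \approx -45548.0$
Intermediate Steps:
$a{\left(w \right)} - 45548 = \frac{1}{-24 + 154} - 45548 = \frac{1}{130} - 45548 = - \frac{5921239}{130}$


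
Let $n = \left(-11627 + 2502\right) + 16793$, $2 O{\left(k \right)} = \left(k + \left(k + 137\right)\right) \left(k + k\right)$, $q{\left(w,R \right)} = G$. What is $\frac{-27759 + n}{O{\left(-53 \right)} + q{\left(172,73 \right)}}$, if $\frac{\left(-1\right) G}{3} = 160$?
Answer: $\frac{20091}{2123} \approx 9.4635$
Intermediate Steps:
$G = -480$ ($G = \left(-3\right) 160 = -480$)
$q{\left(w,R \right)} = -480$
$O{\left(k \right)} = k \left(137 + 2 k\right)$ ($O{\left(k \right)} = \frac{\left(k + \left(k + 137\right)\right) \left(k + k\right)}{2} = \frac{\left(k + \left(137 + k\right)\right) 2 k}{2} = \frac{\left(137 + 2 k\right) 2 k}{2} = \frac{2 k \left(137 + 2 k\right)}{2} = k \left(137 + 2 k\right)$)
$n = 7668$ ($n = -9125 + 16793 = 7668$)
$\frac{-27759 + n}{O{\left(-53 \right)} + q{\left(172,73 \right)}} = \frac{-27759 + 7668}{- 53 \left(137 + 2 \left(-53\right)\right) - 480} = - \frac{20091}{- 53 \left(137 - 106\right) - 480} = - \frac{20091}{\left(-53\right) 31 - 480} = - \frac{20091}{-1643 - 480} = - \frac{20091}{-2123} = \left(-20091\right) \left(- \frac{1}{2123}\right) = \frac{20091}{2123}$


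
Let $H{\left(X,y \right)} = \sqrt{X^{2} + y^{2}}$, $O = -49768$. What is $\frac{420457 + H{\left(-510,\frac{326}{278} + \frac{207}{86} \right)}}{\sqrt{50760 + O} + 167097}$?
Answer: $\frac{70257103329}{27921406417} - \frac{1681828 \sqrt{62}}{27921406417} - \frac{2 \sqrt{2304517124559422}}{166886246154409} + \frac{167097 \sqrt{37169631041281}}{333772492308818} \approx 2.5188$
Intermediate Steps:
$\frac{420457 + H{\left(-510,\frac{326}{278} + \frac{207}{86} \right)}}{\sqrt{50760 + O} + 167097} = \frac{420457 + \sqrt{\left(-510\right)^{2} + \left(\frac{326}{278} + \frac{207}{86}\right)^{2}}}{\sqrt{50760 - 49768} + 167097} = \frac{420457 + \sqrt{260100 + \left(326 \cdot \frac{1}{278} + 207 \cdot \frac{1}{86}\right)^{2}}}{\sqrt{992} + 167097} = \frac{420457 + \sqrt{260100 + \left(\frac{163}{139} + \frac{207}{86}\right)^{2}}}{4 \sqrt{62} + 167097} = \frac{420457 + \sqrt{260100 + \left(\frac{42791}{11954}\right)^{2}}}{167097 + 4 \sqrt{62}} = \frac{420457 + \sqrt{260100 + \frac{1831069681}{142898116}}}{167097 + 4 \sqrt{62}} = \frac{420457 + \sqrt{\frac{37169631041281}{142898116}}}{167097 + 4 \sqrt{62}} = \frac{420457 + \frac{\sqrt{37169631041281}}{11954}}{167097 + 4 \sqrt{62}}$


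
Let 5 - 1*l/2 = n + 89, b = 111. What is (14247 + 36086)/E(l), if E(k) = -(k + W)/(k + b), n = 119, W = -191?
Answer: -14848235/597 ≈ -24871.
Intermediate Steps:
l = -406 (l = 10 - 2*(119 + 89) = 10 - 2*208 = 10 - 416 = -406)
E(k) = -(-191 + k)/(111 + k) (E(k) = -(k - 191)/(k + 111) = -(-191 + k)/(111 + k))
(14247 + 36086)/E(l) = (14247 + 36086)/(((191 - 1*(-406))/(111 - 406))) = 50333/(((191 + 406)/(-295))) = 50333/((-1/295*597)) = 50333/(-597/295) = 50333*(-295/597) = -14848235/597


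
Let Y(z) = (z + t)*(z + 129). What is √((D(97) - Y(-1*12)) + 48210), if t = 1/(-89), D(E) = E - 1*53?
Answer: √393351431/89 ≈ 222.84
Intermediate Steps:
D(E) = -53 + E (D(E) = E - 53 = -53 + E)
t = -1/89 ≈ -0.011236
Y(z) = (129 + z)*(-1/89 + z) (Y(z) = (z - 1/89)*(z + 129) = (-1/89 + z)*(129 + z) = (129 + z)*(-1/89 + z))
√((D(97) - Y(-1*12)) + 48210) = √(((-53 + 97) - (-129/89 + (-1*12)² + 11480*(-1*12)/89)) + 48210) = √((44 - (-129/89 + (-12)² + (11480/89)*(-12))) + 48210) = √((44 - (-129/89 + 144 - 137760/89)) + 48210) = √((44 - 1*(-125073/89)) + 48210) = √((44 + 125073/89) + 48210) = √(128989/89 + 48210) = √(4419679/89) = √393351431/89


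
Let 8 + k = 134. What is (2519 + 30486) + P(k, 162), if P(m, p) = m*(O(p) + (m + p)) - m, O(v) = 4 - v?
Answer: 49259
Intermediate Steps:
k = 126 (k = -8 + 134 = 126)
P(m, p) = -m + m*(4 + m) (P(m, p) = m*((4 - p) + (m + p)) - m = m*(4 + m) - m = -m + m*(4 + m))
(2519 + 30486) + P(k, 162) = (2519 + 30486) + 126*(3 + 126) = 33005 + 126*129 = 33005 + 16254 = 49259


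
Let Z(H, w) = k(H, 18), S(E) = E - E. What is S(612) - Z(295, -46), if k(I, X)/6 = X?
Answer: -108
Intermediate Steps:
k(I, X) = 6*X
S(E) = 0
Z(H, w) = 108 (Z(H, w) = 6*18 = 108)
S(612) - Z(295, -46) = 0 - 1*108 = 0 - 108 = -108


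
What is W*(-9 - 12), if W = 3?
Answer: -63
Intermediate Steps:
W*(-9 - 12) = 3*(-9 - 12) = 3*(-21) = -63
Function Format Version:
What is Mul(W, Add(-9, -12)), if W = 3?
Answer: -63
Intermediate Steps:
Mul(W, Add(-9, -12)) = Mul(3, Add(-9, -12)) = Mul(3, -21) = -63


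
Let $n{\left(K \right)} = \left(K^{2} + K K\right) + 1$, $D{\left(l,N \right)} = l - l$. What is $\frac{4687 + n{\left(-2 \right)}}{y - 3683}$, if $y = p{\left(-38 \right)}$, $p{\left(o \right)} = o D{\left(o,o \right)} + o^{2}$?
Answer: $- \frac{4696}{2239} \approx -2.0974$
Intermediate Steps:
$D{\left(l,N \right)} = 0$
$p{\left(o \right)} = o^{2}$ ($p{\left(o \right)} = o 0 + o^{2} = 0 + o^{2} = o^{2}$)
$y = 1444$ ($y = \left(-38\right)^{2} = 1444$)
$n{\left(K \right)} = 1 + 2 K^{2}$ ($n{\left(K \right)} = \left(K^{2} + K^{2}\right) + 1 = 2 K^{2} + 1 = 1 + 2 K^{2}$)
$\frac{4687 + n{\left(-2 \right)}}{y - 3683} = \frac{4687 + \left(1 + 2 \left(-2\right)^{2}\right)}{1444 - 3683} = \frac{4687 + \left(1 + 2 \cdot 4\right)}{-2239} = \left(4687 + \left(1 + 8\right)\right) \left(- \frac{1}{2239}\right) = \left(4687 + 9\right) \left(- \frac{1}{2239}\right) = 4696 \left(- \frac{1}{2239}\right) = - \frac{4696}{2239}$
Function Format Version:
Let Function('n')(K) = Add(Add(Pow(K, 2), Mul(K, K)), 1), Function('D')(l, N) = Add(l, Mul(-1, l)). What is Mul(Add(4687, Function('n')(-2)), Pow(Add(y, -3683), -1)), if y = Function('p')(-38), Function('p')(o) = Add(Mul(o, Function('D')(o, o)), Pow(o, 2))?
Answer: Rational(-4696, 2239) ≈ -2.0974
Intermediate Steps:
Function('D')(l, N) = 0
Function('p')(o) = Pow(o, 2) (Function('p')(o) = Add(Mul(o, 0), Pow(o, 2)) = Add(0, Pow(o, 2)) = Pow(o, 2))
y = 1444 (y = Pow(-38, 2) = 1444)
Function('n')(K) = Add(1, Mul(2, Pow(K, 2))) (Function('n')(K) = Add(Add(Pow(K, 2), Pow(K, 2)), 1) = Add(Mul(2, Pow(K, 2)), 1) = Add(1, Mul(2, Pow(K, 2))))
Mul(Add(4687, Function('n')(-2)), Pow(Add(y, -3683), -1)) = Mul(Add(4687, Add(1, Mul(2, Pow(-2, 2)))), Pow(Add(1444, -3683), -1)) = Mul(Add(4687, Add(1, Mul(2, 4))), Pow(-2239, -1)) = Mul(Add(4687, Add(1, 8)), Rational(-1, 2239)) = Mul(Add(4687, 9), Rational(-1, 2239)) = Mul(4696, Rational(-1, 2239)) = Rational(-4696, 2239)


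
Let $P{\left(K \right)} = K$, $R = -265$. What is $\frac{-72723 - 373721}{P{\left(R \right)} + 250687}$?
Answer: $- \frac{223222}{125211} \approx -1.7828$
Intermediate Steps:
$\frac{-72723 - 373721}{P{\left(R \right)} + 250687} = \frac{-72723 - 373721}{-265 + 250687} = \frac{-72723 - 373721}{250422} = \left(-72723 - 373721\right) \frac{1}{250422} = \left(-446444\right) \frac{1}{250422} = - \frac{223222}{125211}$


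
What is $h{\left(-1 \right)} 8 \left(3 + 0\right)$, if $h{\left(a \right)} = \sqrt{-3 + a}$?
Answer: $48 i \approx 48.0 i$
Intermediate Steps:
$h{\left(-1 \right)} 8 \left(3 + 0\right) = \sqrt{-3 - 1} \cdot 8 \left(3 + 0\right) = \sqrt{-4} \cdot 8 \cdot 3 = 2 i 8 \cdot 3 = 16 i 3 = 48 i$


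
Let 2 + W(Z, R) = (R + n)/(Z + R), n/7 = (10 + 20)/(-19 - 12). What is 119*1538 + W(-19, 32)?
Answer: 73757842/403 ≈ 1.8302e+5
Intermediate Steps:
n = -210/31 (n = 7*((10 + 20)/(-19 - 12)) = 7*(30/(-31)) = 7*(30*(-1/31)) = 7*(-30/31) = -210/31 ≈ -6.7742)
W(Z, R) = -2 + (-210/31 + R)/(R + Z) (W(Z, R) = -2 + (R - 210/31)/(Z + R) = -2 + (-210/31 + R)/(R + Z))
119*1538 + W(-19, 32) = 119*1538 + (-210/31 - 1*32 - 2*(-19))/(32 - 19) = 183022 + (-210/31 - 32 + 38)/13 = 183022 + (1/13)*(-24/31) = 183022 - 24/403 = 73757842/403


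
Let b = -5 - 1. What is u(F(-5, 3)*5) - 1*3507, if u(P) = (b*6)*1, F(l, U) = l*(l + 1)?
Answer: -3543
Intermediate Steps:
F(l, U) = l*(1 + l)
b = -6
u(P) = -36 (u(P) = -6*6*1 = -36*1 = -36)
u(F(-5, 3)*5) - 1*3507 = -36 - 1*3507 = -36 - 3507 = -3543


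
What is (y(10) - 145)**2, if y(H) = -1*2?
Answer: 21609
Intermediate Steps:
y(H) = -2
(y(10) - 145)**2 = (-2 - 145)**2 = (-147)**2 = 21609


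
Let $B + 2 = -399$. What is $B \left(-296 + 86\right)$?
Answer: $84210$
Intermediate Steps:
$B = -401$ ($B = -2 - 399 = -401$)
$B \left(-296 + 86\right) = - 401 \left(-296 + 86\right) = \left(-401\right) \left(-210\right) = 84210$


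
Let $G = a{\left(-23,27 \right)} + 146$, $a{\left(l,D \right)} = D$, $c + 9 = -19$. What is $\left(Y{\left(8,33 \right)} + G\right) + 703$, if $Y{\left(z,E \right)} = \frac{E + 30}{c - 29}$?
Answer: $\frac{16623}{19} \approx 874.89$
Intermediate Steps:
$c = -28$ ($c = -9 - 19 = -28$)
$G = 173$ ($G = 27 + 146 = 173$)
$Y{\left(z,E \right)} = - \frac{10}{19} - \frac{E}{57}$ ($Y{\left(z,E \right)} = \frac{E + 30}{-28 - 29} = \frac{30 + E}{-57} = \left(30 + E\right) \left(- \frac{1}{57}\right) = - \frac{10}{19} - \frac{E}{57}$)
$\left(Y{\left(8,33 \right)} + G\right) + 703 = \left(\left(- \frac{10}{19} - \frac{11}{19}\right) + 173\right) + 703 = \left(- \frac{21}{19} + 173\right) + 703 = \frac{3266}{19} + 703 = \frac{16623}{19}$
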